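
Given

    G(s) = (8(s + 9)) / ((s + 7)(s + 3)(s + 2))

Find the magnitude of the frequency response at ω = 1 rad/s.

|G(j1)| ≈ 1.449

Substitute s = j1: numerator = 72 + j8, denominator = 30 + j40.
|G(j1)| = |72 + j8| / |30 + j40| = 72.443 / 50 ≈ 1.449.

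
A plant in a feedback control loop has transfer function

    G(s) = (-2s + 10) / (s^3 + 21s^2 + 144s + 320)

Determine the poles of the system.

s = -8, -8, -5

The poles are the roots of the denominator s^3 + 21s^2 + 144s + 320 = 0.
Trying s = -8: the polynomial evaluates to 0, so (s + 8) is a factor.
Dividing out leaves s^2 + 13s + 40 = 0.
Factoring the quadratic: (s + 8)(s + 5) = 0.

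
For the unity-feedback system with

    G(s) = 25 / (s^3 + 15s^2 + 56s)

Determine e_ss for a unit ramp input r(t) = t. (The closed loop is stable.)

e_ss = 2.240

G(s) has one pole at the origin.
This is a Type 1 system. Kv = lim_{s→0} s·G(s) = 25/56.
e_ss = 1/Kv = 1/(25/56) = 56/25 ≈ 2.240.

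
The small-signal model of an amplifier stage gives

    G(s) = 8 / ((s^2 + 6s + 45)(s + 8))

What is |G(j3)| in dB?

Substitute s = j3: numerator = 8, denominator = 234 + j252.
|G(j3)| = |8| / |234 + j252| = 8 / 343.89 ≈ 0.02326.
In decibels: 20·log₁₀(0.02326) ≈ -32.7 dB.

|G(j3)|_dB ≈ -32.7 dB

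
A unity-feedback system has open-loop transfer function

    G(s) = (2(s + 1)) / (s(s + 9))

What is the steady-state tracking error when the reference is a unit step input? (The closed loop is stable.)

G(s) has one pole at the origin.
This is a Type 1 system; for a step input the steady-state error is zero.

e_ss = 0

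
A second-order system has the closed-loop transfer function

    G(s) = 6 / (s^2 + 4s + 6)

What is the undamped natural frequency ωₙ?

Compare the denominator to the standard form s^2 + 2ζωₙs + ωₙ².
ωₙ² = 6, so ωₙ = √6 ≈ 2.449 rad/s.

ωₙ ≈ 2.449 rad/s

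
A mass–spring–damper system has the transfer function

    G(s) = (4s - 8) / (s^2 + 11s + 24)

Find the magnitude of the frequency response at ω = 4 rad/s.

|G(j4)| = 0.4000

Substitute s = j4: numerator = -8 + j16, denominator = 8 + j44.
|G(j4)| = |-8 + j16| / |8 + j44| = 17.889 / 44.721 = 0.4000.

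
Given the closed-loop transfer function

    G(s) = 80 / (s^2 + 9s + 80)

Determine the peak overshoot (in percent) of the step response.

%OS ≈ 16.1%

Comparing s^2 + 9s + 80 to s^2 + 2ζωₙs + ωₙ²: ωₙ = √80 ≈ 8.944 rad/s and ζ = 9/(2·√80) ≈ 0.5031.
%OS = 100·exp(−πζ/√(1−ζ²)) = 100·exp(−π·0.5031/√(1−0.5031²)) ≈ 16.1%.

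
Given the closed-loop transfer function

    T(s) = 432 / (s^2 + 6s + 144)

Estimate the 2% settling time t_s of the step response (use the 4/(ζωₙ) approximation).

Comparing s^2 + 6s + 144 to s^2 + 2ζωₙs + ωₙ²: ωₙ = 12 rad/s and ζ = 6/(2·12) = 0.25.
ζωₙ = 6/2 = 3, so t_s ≈ 4/(ζωₙ) = 4/3 ≈ 1.333 s.

t_s ≈ 1.333 s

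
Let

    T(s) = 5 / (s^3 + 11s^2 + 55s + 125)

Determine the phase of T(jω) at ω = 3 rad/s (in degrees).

∠T(j3) ≈ -79.33°

At s = j3: numerator = 5, denominator = 26 + j138.
∠T = ∠num − ∠den = 0° − (79.330°) = -79.33°.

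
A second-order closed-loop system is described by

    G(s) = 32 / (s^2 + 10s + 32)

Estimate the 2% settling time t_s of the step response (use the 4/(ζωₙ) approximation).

t_s ≈ 0.8000 s

Comparing s^2 + 10s + 32 to s^2 + 2ζωₙs + ωₙ²: ωₙ = √32 ≈ 5.657 rad/s and ζ = 10/(2·√32) ≈ 0.8839.
ζωₙ = 10/2 = 5, so t_s ≈ 4/(ζωₙ) = 4/5 = 0.8000 s.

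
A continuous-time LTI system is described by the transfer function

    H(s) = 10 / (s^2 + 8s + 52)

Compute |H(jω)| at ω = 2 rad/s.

Substitute s = j2: numerator = 10, denominator = 48 + j16.
|H(j2)| = |10| / |48 + j16| = 10 / 50.596 ≈ 0.1976.

|H(j2)| ≈ 0.1976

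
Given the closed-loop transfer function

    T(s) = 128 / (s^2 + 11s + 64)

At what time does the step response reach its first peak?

Comparing s^2 + 11s + 64 to s^2 + 2ζωₙs + ωₙ²: ωₙ = 8 rad/s and ζ = 11/(2·8) = 0.6875.
ζωₙ = 11/2 = 5.5, so ω_d = ωₙ√(1−ζ²) = √(ωₙ² − (ζωₙ)²) = √(64 − 5.5²) = √33.75 ≈ 5.809 rad/s.
t_p = π/ω_d = π/5.809 ≈ 0.5408 s.

t_p ≈ 0.5408 s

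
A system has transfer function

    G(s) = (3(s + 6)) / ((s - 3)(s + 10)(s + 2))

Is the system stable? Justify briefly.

unstable

The poles can be read from the denominator factors: s = 3, -10, -2.
Since the pole(s) at s = 3 lie in the right half-plane, the system is unstable.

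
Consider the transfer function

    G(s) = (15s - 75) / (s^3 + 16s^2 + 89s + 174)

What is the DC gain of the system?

Set s = 0: G(0) = (-75) / (174) = -25/58.

G(0) = -25/58 ≈ -0.4310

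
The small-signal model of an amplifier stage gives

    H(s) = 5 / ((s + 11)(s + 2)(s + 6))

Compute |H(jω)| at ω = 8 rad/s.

|H(j8)| ≈ 0.004458

Substitute s = j8: numerator = 5, denominator = -1084 + j288.
|H(j8)| = |5| / |-1084 + j288| = 5 / 1121.6 ≈ 0.004458.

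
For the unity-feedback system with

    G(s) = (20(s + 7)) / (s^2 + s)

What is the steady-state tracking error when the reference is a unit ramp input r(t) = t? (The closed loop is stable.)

G(s) has one pole at the origin.
This is a Type 1 system. Kv = lim_{s→0} s·G(s) = 140/1.
e_ss = 1/Kv = 1/(140) = 1/140 ≈ 0.007143.

e_ss = 0.007143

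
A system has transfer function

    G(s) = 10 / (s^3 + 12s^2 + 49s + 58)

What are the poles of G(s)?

The poles are the roots of the denominator s^3 + 12s^2 + 49s + 58 = 0.
Trying s = -2: the polynomial evaluates to 0, so (s + 2) is a factor.
Dividing out leaves s^2 + 10s + 29 = 0.
The quadratic formula then gives s = -5 ± 2j.

s = -5 ± 2j, -2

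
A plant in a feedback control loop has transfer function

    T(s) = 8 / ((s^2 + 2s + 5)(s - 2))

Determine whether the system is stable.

The poles can be read from the denominator factors: s = -1 ± 2j, 2.
Since the pole(s) at s = 2 lie in the right half-plane, the system is unstable.

unstable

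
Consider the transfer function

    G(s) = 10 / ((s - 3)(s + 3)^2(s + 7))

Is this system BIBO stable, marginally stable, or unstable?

The poles can be read from the denominator factors: s = 3, -3, -7, -3.
Since the pole(s) at s = 3 lie in the right half-plane, the system is unstable.

unstable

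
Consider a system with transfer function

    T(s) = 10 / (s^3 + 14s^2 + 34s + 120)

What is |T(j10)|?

|T(j10)| ≈ 0.006944

Substitute s = j10: numerator = 10, denominator = -1280 - j660.
|T(j10)| = |10| / |-1280 - j660| = 10 / 1440.1 ≈ 0.006944.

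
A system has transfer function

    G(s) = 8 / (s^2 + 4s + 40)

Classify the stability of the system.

The denominator s^2 + 4s + 40 factors as (s^2 + 4s + 40), giving poles at s = -2 ± 6j.
Since all poles lie strictly in the left half-plane, the system is stable.

stable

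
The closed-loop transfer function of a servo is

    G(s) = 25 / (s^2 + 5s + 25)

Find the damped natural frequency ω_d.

ω_d ≈ 4.330 rad/s

Comparing s^2 + 5s + 25 to s^2 + 2ζωₙs + ωₙ²: ωₙ = 5 rad/s and ζ = 5/(2·5) = 0.5.
ζωₙ = 5/2 = 2.5, so ω_d = ωₙ√(1−ζ²) = √(ωₙ² − (ζωₙ)²) = √(25 − 2.5²) = √18.75 ≈ 4.330 rad/s.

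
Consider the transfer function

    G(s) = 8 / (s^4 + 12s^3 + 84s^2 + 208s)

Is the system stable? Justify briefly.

The denominator s^4 + 12s^3 + 84s^2 + 208s factors as s(s + 4)(s^2 + 8s + 52), giving poles at s = 0, -4, -4 ± 6j.
Since the simple pole(s) at s = 0 lie on the jω-axis with none in the right half-plane, the system is marginally stable.

marginally stable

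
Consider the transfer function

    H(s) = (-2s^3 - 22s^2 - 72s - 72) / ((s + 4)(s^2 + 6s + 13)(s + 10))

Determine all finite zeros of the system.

s = -6, -3, -2

Set the numerator to zero: -2s^3 - 22s^2 - 72s - 72 = 0, i.e. -2·(s^3 + 11s^2 + 36s + 36) = 0.
Factoring: (s + 6)(s + 3)(s + 2) = 0.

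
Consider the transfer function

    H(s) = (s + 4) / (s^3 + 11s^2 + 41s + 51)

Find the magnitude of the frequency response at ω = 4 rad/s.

|H(j4)| ≈ 0.03534

Substitute s = j4: numerator = 4 + j4, denominator = -125 + j100.
|H(j4)| = |4 + j4| / |-125 + j100| = 5.6569 / 160.08 ≈ 0.03534.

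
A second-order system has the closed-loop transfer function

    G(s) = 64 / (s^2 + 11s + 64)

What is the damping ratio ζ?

ζ = 0.6875

Compare the denominator to the standard form s^2 + 2ζωₙs + ωₙ².
ωₙ² = 64, so ωₙ = 8 rad/s.
2ζωₙ = 11, so ζ = 11/(2·8) = 0.6875.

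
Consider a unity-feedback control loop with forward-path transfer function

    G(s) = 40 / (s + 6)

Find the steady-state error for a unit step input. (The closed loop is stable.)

e_ss = 0.1304

G(s) has no poles at the origin.
This is a Type 0 system. Kp = lim_{s→0} G(s) = 40/6 = 20/3.
e_ss = 1/(1 + Kp) = 1/(1 + 20/3) = 3/23 ≈ 0.1304.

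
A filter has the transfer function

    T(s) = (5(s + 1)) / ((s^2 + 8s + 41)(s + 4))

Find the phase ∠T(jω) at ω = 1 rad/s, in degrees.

∠T(j1) ≈ 19.65°

At s = j1: numerator = 5 + j5, denominator = 152 + j72.
∠T = ∠num − ∠den = 45° − (25.346°) = 19.65°.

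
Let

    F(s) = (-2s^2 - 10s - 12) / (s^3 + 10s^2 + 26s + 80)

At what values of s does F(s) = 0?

Set the numerator to zero: -2s^2 - 10s - 12 = 0, i.e. -2·(s^2 + 5s + 6) = 0.
Factoring: (s + 3)(s + 2) = 0.

s = -3, -2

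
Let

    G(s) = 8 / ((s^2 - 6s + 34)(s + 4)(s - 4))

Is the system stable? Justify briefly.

The poles can be read from the denominator factors: s = 3 ± 5j, -4, 4.
Since the pole(s) at s = 3 ± 5j, 4 lie in the right half-plane, the system is unstable.

unstable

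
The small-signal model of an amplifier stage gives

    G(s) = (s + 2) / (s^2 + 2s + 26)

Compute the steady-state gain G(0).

At s = 0 each factor (s + a) contributes a and each (s^2 + bs + c) contributes c.
G(0) = 1·(2) / ((26)) = 2/26 = 1/13.

G(0) = 1/13 ≈ 0.07692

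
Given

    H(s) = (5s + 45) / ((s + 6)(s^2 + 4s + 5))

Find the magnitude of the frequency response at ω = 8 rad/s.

|H(j8)| ≈ 0.08970

Substitute s = j8: numerator = 45 + j40, denominator = -610 - j280.
|H(j8)| = |45 + j40| / |-610 - j280| = 60.208 / 671.19 ≈ 0.08970.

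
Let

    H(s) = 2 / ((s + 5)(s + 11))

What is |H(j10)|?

Substitute s = j10: numerator = 2, denominator = -45 + j160.
|H(j10)| = |2| / |-45 + j160| = 2 / 166.21 ≈ 0.01203.

|H(j10)| ≈ 0.01203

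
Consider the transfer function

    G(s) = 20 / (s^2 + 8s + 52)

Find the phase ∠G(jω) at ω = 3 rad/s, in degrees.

∠G(j3) ≈ -29.17°

At s = j3: numerator = 20, denominator = 43 + j24.
∠G = ∠num − ∠den = 0° − (29.168°) = -29.17°.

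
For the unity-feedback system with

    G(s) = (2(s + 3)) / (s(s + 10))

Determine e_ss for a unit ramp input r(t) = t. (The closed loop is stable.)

e_ss = 1.667

G(s) has one pole at the origin.
This is a Type 1 system. Kv = lim_{s→0} s·G(s) = 6/10 = 3/5.
e_ss = 1/Kv = 1/(3/5) = 5/3 ≈ 1.667.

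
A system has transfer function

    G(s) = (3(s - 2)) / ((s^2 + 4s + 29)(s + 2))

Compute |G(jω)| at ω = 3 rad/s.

Substitute s = j3: numerator = -6 + j9, denominator = 4 + j84.
|G(j3)| = |-6 + j9| / |4 + j84| = 10.817 / 84.095 ≈ 0.1286.

|G(j3)| ≈ 0.1286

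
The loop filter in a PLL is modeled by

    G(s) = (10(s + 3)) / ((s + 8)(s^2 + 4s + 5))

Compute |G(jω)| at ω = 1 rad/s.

|G(j1)| ≈ 0.6934

Substitute s = j1: numerator = 30 + j10, denominator = 28 + j36.
|G(j1)| = |30 + j10| / |28 + j36| = 31.623 / 45.607 ≈ 0.6934.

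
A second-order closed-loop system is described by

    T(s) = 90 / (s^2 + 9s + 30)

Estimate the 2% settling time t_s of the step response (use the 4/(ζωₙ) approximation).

Comparing s^2 + 9s + 30 to s^2 + 2ζωₙs + ωₙ²: ωₙ = √30 ≈ 5.477 rad/s and ζ = 9/(2·√30) ≈ 0.8216.
ζωₙ = 9/2 = 4.5, so t_s ≈ 4/(ζωₙ) = 4/4.5 ≈ 0.8889 s.

t_s ≈ 0.8889 s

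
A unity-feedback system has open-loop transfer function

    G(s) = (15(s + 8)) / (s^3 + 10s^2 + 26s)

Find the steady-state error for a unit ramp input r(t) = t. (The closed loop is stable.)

G(s) has one pole at the origin.
This is a Type 1 system. Kv = lim_{s→0} s·G(s) = 120/26 = 60/13.
e_ss = 1/Kv = 1/(60/13) = 13/60 ≈ 0.2167.

e_ss = 0.2167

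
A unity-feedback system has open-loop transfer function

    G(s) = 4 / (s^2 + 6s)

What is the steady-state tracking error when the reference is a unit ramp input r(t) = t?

G(s) has one pole at the origin.
This is a Type 1 system. Kv = lim_{s→0} s·G(s) = 4/6 = 2/3.
e_ss = 1/Kv = 1/(2/3) = 3/2 ≈ 1.500.

e_ss = 1.500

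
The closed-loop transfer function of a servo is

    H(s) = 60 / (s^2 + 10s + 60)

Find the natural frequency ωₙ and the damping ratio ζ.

Compare the denominator to the standard form s^2 + 2ζωₙs + ωₙ².
ωₙ² = 60, so ωₙ = √60 ≈ 7.746 rad/s.
2ζωₙ = 10, so ζ = 10/(2·√60) ≈ 0.6455.

ωₙ ≈ 7.746 rad/s, ζ ≈ 0.6455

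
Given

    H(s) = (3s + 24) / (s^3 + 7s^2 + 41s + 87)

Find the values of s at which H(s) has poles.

The poles are the roots of the denominator s^3 + 7s^2 + 41s + 87 = 0.
Trying s = -3: the polynomial evaluates to 0, so (s + 3) is a factor.
Dividing out leaves s^2 + 4s + 29 = 0.
The quadratic formula then gives s = -2 ± 5j.

s = -2 + 5j, -2 - 5j, -3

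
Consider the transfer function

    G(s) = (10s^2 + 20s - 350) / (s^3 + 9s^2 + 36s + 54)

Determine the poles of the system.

s = -3, -3 ± 3j

The poles are the roots of the denominator s^3 + 9s^2 + 36s + 54 = 0.
Trying s = -3: the polynomial evaluates to 0, so (s + 3) is a factor.
Dividing out leaves s^2 + 6s + 18 = 0.
The quadratic formula then gives s = -3 ± 3j.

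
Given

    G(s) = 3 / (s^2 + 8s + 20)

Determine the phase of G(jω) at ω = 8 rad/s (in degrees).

At s = j8: numerator = 3, denominator = -44 + j64.
∠G = ∠num − ∠den = 0° − (124.51°) = -124.5°.

∠G(j8) ≈ -124.5°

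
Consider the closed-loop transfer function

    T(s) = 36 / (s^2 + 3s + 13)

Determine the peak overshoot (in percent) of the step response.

Comparing s^2 + 3s + 13 to s^2 + 2ζωₙs + ωₙ²: ωₙ = √13 ≈ 3.606 rad/s and ζ = 3/(2·√13) ≈ 0.4160.
%OS = 100·exp(−πζ/√(1−ζ²)) = 100·exp(−π·0.4160/√(1−0.4160²)) ≈ 23.8%.

%OS ≈ 23.8%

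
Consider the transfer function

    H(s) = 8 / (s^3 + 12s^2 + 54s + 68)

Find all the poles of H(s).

s = -5 ± 3j, -2

The poles are the roots of the denominator s^3 + 12s^2 + 54s + 68 = 0.
Trying s = -2: the polynomial evaluates to 0, so (s + 2) is a factor.
Dividing out leaves s^2 + 10s + 34 = 0.
The quadratic formula then gives s = -5 ± 3j.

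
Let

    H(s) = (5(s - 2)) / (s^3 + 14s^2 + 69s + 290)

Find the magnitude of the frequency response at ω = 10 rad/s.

|H(j10)| ≈ 0.04424

Substitute s = j10: numerator = -10 + j50, denominator = -1110 - j310.
|H(j10)| = |-10 + j50| / |-1110 - j310| = 50.990 / 1152.5 ≈ 0.04424.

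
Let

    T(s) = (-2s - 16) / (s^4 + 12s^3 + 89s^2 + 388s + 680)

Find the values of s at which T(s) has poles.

The poles are the roots of the denominator s^4 + 12s^3 + 89s^2 + 388s + 680 = 0.
No real roots exist; factor into two real quadratics: (s^2 + 8s + 17)(s^2 + 4s + 40) = 0.
Each quadratic gives a conjugate pair via the quadratic formula.

s = -4 ± j, -2 ± 6j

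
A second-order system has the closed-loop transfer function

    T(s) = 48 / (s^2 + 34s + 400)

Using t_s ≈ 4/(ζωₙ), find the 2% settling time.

t_s ≈ 0.2353 s

Comparing s^2 + 34s + 400 to s^2 + 2ζωₙs + ωₙ²: ωₙ = 20 rad/s and ζ = 34/(2·20) = 0.85.
ζωₙ = 34/2 = 17, so t_s ≈ 4/(ζωₙ) = 4/17 ≈ 0.2353 s.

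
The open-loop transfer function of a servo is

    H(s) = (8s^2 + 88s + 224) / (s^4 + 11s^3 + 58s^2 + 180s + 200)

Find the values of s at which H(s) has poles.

The poles are the roots of the denominator s^4 + 11s^3 + 58s^2 + 180s + 200 = 0.
Trying s = -2: the polynomial evaluates to 0, so (s + 2) is a factor.
Dividing out leaves s^3 + 9s^2 + 40s + 100 = 0.
This factors further as (s^2 + 4s + 20)(s + 5) = 0.

s = -2 ± 4j, -2, -5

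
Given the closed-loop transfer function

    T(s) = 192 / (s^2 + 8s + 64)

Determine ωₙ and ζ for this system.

ωₙ = 8 rad/s, ζ = 0.5

Compare the denominator to the standard form s^2 + 2ζωₙs + ωₙ².
ωₙ² = 64, so ωₙ = 8 rad/s.
2ζωₙ = 8, so ζ = 8/(2·8) = 0.5.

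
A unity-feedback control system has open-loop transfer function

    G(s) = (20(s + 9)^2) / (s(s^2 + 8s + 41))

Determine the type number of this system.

Type 1

The denominator has 1 factor of s at the origin (free integrator), so this is a Type 1 system.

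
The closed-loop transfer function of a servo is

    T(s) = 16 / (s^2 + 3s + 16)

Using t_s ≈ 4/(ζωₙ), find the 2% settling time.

Comparing s^2 + 3s + 16 to s^2 + 2ζωₙs + ωₙ²: ωₙ = 4 rad/s and ζ = 3/(2·4) = 0.375.
ζωₙ = 3/2 = 1.5, so t_s ≈ 4/(ζωₙ) = 4/1.5 ≈ 2.667 s.

t_s ≈ 2.667 s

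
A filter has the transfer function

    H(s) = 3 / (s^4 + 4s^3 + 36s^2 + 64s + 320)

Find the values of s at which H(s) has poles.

The poles are the roots of the denominator s^4 + 4s^3 + 36s^2 + 64s + 320 = 0.
No real roots exist; factor into two real quadratics: (s^2 + 16)(s^2 + 4s + 20) = 0.
Each quadratic gives a conjugate pair via the quadratic formula.

s = ±4j, -2 ± 4j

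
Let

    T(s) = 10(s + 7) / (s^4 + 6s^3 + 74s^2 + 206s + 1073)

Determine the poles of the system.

The poles are the roots of the denominator s^4 + 6s^3 + 74s^2 + 206s + 1073 = 0.
No real roots exist; factor into two real quadratics: (s^2 + 2s + 37)(s^2 + 4s + 29) = 0.
Each quadratic gives a conjugate pair via the quadratic formula.

s = -1 ± 6j, -2 ± 5j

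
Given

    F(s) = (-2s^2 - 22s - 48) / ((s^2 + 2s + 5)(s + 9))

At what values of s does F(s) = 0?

Set the numerator to zero: -2s^2 - 22s - 48 = 0, i.e. -2·(s^2 + 11s + 24) = 0.
Factoring: (s + 8)(s + 3) = 0.

s = -8, -3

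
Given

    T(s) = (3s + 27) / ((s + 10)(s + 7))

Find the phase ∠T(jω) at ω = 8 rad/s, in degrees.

∠T(j8) ≈ -45.84°

At s = j8: numerator = 27 + j24, denominator = 6 + j136.
∠T = ∠num − ∠den = 41.634° − (87.474°) = -45.84°.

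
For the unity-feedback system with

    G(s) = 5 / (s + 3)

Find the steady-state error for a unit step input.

G(s) has no poles at the origin.
This is a Type 0 system. Kp = lim_{s→0} G(s) = 5/3.
e_ss = 1/(1 + Kp) = 1/(1 + 5/3) = 3/8 ≈ 0.3750.

e_ss = 0.3750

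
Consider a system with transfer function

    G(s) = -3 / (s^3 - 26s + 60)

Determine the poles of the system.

s = 3 + j, 3 - j, -6

The poles are the roots of the denominator s^3 - 26s + 60 = 0.
Trying s = -6: the polynomial evaluates to 0, so (s + 6) is a factor.
Dividing out leaves s^2 - 6s + 10 = 0.
The quadratic formula then gives s = 3 ± 1j.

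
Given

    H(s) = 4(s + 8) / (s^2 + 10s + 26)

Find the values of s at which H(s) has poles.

s = -5 ± j

The poles are the roots of the denominator s^2 + 10s + 26 = 0.
Using the quadratic formula: s = (-10 ± √(-4))/2 = -5 ± 1j.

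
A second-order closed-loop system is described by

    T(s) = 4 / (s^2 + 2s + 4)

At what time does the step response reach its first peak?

Comparing s^2 + 2s + 4 to s^2 + 2ζωₙs + ωₙ²: ωₙ = 2 rad/s and ζ = 2/(2·2) = 0.5.
ζωₙ = 2/2 = 1, so ω_d = ωₙ√(1−ζ²) = √(ωₙ² − (ζωₙ)²) = √(4 − 1²) = √3 ≈ 1.732 rad/s.
t_p = π/ω_d = π/1.732 ≈ 1.814 s.

t_p ≈ 1.814 s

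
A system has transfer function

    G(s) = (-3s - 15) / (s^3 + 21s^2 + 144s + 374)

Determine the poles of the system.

s = -5 + 3j, -5 - 3j, -11

The poles are the roots of the denominator s^3 + 21s^2 + 144s + 374 = 0.
Trying s = -11: the polynomial evaluates to 0, so (s + 11) is a factor.
Dividing out leaves s^2 + 10s + 34 = 0.
The quadratic formula then gives s = -5 ± 3j.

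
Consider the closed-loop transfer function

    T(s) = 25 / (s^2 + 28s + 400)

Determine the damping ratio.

ζ = 0.7

Compare the denominator to the standard form s^2 + 2ζωₙs + ωₙ².
ωₙ² = 400, so ωₙ = 20 rad/s.
2ζωₙ = 28, so ζ = 28/(2·20) = 0.7.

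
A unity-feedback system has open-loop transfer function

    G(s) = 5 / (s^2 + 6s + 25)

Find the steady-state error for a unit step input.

e_ss = 0.8333

G(s) has no poles at the origin.
This is a Type 0 system. Kp = lim_{s→0} G(s) = 5/25 = 1/5.
e_ss = 1/(1 + Kp) = 1/(1 + 1/5) = 5/6 ≈ 0.8333.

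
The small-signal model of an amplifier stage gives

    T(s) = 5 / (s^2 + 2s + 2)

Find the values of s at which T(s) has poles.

The poles are the roots of the denominator s^2 + 2s + 2 = 0.
Using the quadratic formula: s = (-2 ± √(-4))/2 = -1 ± 1j.

s = -1 + j, -1 - j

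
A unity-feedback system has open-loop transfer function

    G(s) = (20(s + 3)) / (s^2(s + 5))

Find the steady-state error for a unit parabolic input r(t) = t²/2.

e_ss = 0.08333

G(s) has 2 poles at the origin.
This is a Type 2 system. Ka = lim_{s→0} s^2·G(s) = 60/5 = 12.
e_ss = 1/Ka = 1/(12) = 1/12 ≈ 0.08333.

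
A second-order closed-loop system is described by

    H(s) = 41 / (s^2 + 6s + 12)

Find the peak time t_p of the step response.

t_p ≈ 1.814 s

Comparing s^2 + 6s + 12 to s^2 + 2ζωₙs + ωₙ²: ωₙ = √12 ≈ 3.464 rad/s and ζ = 6/(2·√12) ≈ 0.8660.
ζωₙ = 6/2 = 3, so ω_d = ωₙ√(1−ζ²) = √(ωₙ² − (ζωₙ)²) = √(12 − 3²) = √3 ≈ 1.732 rad/s.
t_p = π/ω_d = π/1.732 ≈ 1.814 s.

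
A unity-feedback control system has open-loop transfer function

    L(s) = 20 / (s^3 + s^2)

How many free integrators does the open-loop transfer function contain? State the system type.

Factor s from the denominator: s^3 + s^2 = s^2·(s + 1).
There are 2 poles at the origin, so the system is Type 2.

Type 2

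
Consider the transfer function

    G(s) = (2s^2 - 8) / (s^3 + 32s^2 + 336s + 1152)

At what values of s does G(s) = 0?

Set the numerator to zero: 2s^2 - 8 = 0, i.e. 2·(s^2 - 4) = 0.
Factoring: (s + 2)(s - 2) = 0.

s = -2, 2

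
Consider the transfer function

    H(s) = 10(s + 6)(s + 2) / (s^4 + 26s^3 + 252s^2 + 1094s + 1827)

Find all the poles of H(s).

The poles are the roots of the denominator s^4 + 26s^3 + 252s^2 + 1094s + 1827 = 0.
Trying s = -7: the polynomial evaluates to 0, so (s + 7) is a factor.
Dividing out leaves s^3 + 19s^2 + 119s + 261 = 0.
This factors further as (s^2 + 10s + 29)(s + 9) = 0.

s = -5 + 2j, -5 - 2j, -7, -9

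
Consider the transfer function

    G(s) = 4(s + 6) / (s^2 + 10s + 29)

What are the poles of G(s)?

The poles are the roots of the denominator s^2 + 10s + 29 = 0.
Using the quadratic formula: s = (-10 ± √(-16))/2 = -5 ± 2j.

s = -5 + 2j, -5 - 2j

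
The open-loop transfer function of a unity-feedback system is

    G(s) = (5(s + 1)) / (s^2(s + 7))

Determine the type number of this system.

The denominator has 2 factors of s at the origin (free integrators), so this is a Type 2 system.

Type 2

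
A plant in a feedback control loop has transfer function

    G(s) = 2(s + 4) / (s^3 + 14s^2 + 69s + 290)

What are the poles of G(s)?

The poles are the roots of the denominator s^3 + 14s^2 + 69s + 290 = 0.
Trying s = -10: the polynomial evaluates to 0, so (s + 10) is a factor.
Dividing out leaves s^2 + 4s + 29 = 0.
The quadratic formula then gives s = -2 ± 5j.

s = -2 ± 5j, -10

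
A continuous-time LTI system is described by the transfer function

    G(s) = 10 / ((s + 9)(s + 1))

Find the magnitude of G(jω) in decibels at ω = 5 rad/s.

|G(j5)|_dB ≈ -14.4 dB

Substitute s = j5: numerator = 10, denominator = -16 + j50.
|G(j5)| = |10| / |-16 + j50| = 10 / 52.498 ≈ 0.1905.
In decibels: 20·log₁₀(0.1905) ≈ -14.4 dB.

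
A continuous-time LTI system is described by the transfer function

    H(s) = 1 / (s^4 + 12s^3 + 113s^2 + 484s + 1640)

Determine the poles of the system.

The poles are the roots of the denominator s^4 + 12s^3 + 113s^2 + 484s + 1640 = 0.
No real roots exist; factor into two real quadratics: (s^2 + 8s + 41)(s^2 + 4s + 40) = 0.
Each quadratic gives a conjugate pair via the quadratic formula.

s = -4 ± 5j, -2 ± 6j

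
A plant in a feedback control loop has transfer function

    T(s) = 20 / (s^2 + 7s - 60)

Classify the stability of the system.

unstable

The denominator s^2 + 7s - 60 factors as (s - 5)(s + 12), giving poles at s = 5, -12.
Since the pole(s) at s = 5 lie in the right half-plane, the system is unstable.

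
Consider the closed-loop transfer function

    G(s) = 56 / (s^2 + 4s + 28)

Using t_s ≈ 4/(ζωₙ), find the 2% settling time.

Comparing s^2 + 4s + 28 to s^2 + 2ζωₙs + ωₙ²: ωₙ = √28 ≈ 5.292 rad/s and ζ = 4/(2·√28) ≈ 0.3780.
ζωₙ = 4/2 = 2, so t_s ≈ 4/(ζωₙ) = 4/2 = 2 s.

t_s ≈ 2 s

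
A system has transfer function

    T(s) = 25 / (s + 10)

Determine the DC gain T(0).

T(0) = 5/2 ≈ 2.500

Set s = 0: T(0) = (25) / (10) = 5/2.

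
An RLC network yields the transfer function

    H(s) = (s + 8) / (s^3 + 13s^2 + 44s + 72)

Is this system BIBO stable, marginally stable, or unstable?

stable

The denominator s^3 + 13s^2 + 44s + 72 factors as (s^2 + 4s + 8)(s + 9), giving poles at s = -2 + 2j, -2 - 2j, -9.
Since all poles lie strictly in the left half-plane, the system is stable.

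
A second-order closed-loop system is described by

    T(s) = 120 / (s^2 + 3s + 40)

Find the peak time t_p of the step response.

Comparing s^2 + 3s + 40 to s^2 + 2ζωₙs + ωₙ²: ωₙ = √40 ≈ 6.325 rad/s and ζ = 3/(2·√40) ≈ 0.2372.
ζωₙ = 3/2 = 1.5, so ω_d = ωₙ√(1−ζ²) = √(ωₙ² − (ζωₙ)²) = √(40 − 1.5²) = √37.75 ≈ 6.144 rad/s.
t_p = π/ω_d = π/6.144 ≈ 0.5113 s.

t_p ≈ 0.5113 s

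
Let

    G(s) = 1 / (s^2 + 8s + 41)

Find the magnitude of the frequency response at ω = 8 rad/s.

|G(j8)| ≈ 0.01470

Substitute s = j8: numerator = 1, denominator = -23 + j64.
|G(j8)| = |1| / |-23 + j64| = 1 / 68.007 ≈ 0.01470.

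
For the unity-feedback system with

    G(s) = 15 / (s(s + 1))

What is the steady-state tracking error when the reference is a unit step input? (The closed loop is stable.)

e_ss = 0

G(s) has one pole at the origin.
This is a Type 1 system; for a step input the steady-state error is zero.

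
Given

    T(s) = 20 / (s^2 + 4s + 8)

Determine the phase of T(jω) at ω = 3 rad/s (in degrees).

At s = j3: numerator = 20, denominator = -1 + j12.
∠T = ∠num − ∠den = 0° − (94.764°) = -94.76°.

∠T(j3) ≈ -94.76°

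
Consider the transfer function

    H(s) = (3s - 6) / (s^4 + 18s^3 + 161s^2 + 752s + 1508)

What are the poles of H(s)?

s = -4 + 6j, -4 - 6j, -5 + 2j, -5 - 2j

The poles are the roots of the denominator s^4 + 18s^3 + 161s^2 + 752s + 1508 = 0.
No real roots exist; factor into two real quadratics: (s^2 + 8s + 52)(s^2 + 10s + 29) = 0.
Each quadratic gives a conjugate pair via the quadratic formula.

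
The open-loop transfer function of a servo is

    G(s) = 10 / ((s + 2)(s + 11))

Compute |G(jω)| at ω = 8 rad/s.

|G(j8)| ≈ 0.08916

Substitute s = j8: numerator = 10, denominator = -42 + j104.
|G(j8)| = |10| / |-42 + j104| = 10 / 112.16 ≈ 0.08916.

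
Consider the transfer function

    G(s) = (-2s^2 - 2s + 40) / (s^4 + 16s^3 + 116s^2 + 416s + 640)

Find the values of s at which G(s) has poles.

s = -4 + 4j, -4 - 4j, -4 + 2j, -4 - 2j

The poles are the roots of the denominator s^4 + 16s^3 + 116s^2 + 416s + 640 = 0.
No real roots exist; factor into two real quadratics: (s^2 + 8s + 32)(s^2 + 8s + 20) = 0.
Each quadratic gives a conjugate pair via the quadratic formula.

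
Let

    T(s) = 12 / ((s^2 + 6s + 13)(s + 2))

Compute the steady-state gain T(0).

T(0) = 6/13 ≈ 0.4615

At s = 0 each factor (s + a) contributes a and each (s^2 + bs + c) contributes c.
T(0) = 12·1 / ((13) · (2)) = 12/26 = 6/13.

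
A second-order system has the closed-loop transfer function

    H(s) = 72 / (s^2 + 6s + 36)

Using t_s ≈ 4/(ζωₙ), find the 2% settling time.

t_s ≈ 1.333 s

Comparing s^2 + 6s + 36 to s^2 + 2ζωₙs + ωₙ²: ωₙ = 6 rad/s and ζ = 6/(2·6) = 0.5.
ζωₙ = 6/2 = 3, so t_s ≈ 4/(ζωₙ) = 4/3 ≈ 1.333 s.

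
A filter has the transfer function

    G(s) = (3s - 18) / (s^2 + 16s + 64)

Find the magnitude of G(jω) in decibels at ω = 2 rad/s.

|G(j2)|_dB ≈ -11.1 dB

Substitute s = j2: numerator = -18 + j6, denominator = 60 + j32.
|G(j2)| = |-18 + j6| / |60 + j32| = 18.974 / 68 ≈ 0.2790.
In decibels: 20·log₁₀(0.2790) ≈ -11.1 dB.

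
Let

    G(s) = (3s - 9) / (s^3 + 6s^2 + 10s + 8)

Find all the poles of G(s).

s = -1 + j, -1 - j, -4

The poles are the roots of the denominator s^3 + 6s^2 + 10s + 8 = 0.
Trying s = -4: the polynomial evaluates to 0, so (s + 4) is a factor.
Dividing out leaves s^2 + 2s + 2 = 0.
The quadratic formula then gives s = -1 ± 1j.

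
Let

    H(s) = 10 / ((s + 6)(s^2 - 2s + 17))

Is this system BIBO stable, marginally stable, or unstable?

The poles can be read from the denominator factors: s = -6, 1 + 4j, 1 - 4j.
Since the pole(s) at s = 1 + 4j, 1 - 4j lie in the right half-plane, the system is unstable.

unstable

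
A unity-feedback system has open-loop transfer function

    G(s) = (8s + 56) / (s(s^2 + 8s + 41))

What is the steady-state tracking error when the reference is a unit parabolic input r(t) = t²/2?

G(s) has one pole at the origin.
This is a Type 1 system; Ka = lim_{s→0} s^2·G(s) = 0, so the steady-state error for a parabola input is infinite.

e_ss = ∞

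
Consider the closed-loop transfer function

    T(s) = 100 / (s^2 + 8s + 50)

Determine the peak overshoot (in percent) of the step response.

Comparing s^2 + 8s + 50 to s^2 + 2ζωₙs + ωₙ²: ωₙ = √50 ≈ 7.071 rad/s and ζ = 8/(2·√50) ≈ 0.5657.
%OS = 100·exp(−πζ/√(1−ζ²)) = 100·exp(−π·0.5657/√(1−0.5657²)) ≈ 11.6%.

%OS ≈ 11.6%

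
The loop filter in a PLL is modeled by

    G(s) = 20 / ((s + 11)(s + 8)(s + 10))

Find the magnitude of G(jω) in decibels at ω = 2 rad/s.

Substitute s = j2: numerator = 20, denominator = 764 + j548.
|G(j2)| = |20| / |764 + j548| = 20 / 940.21 ≈ 0.02127.
In decibels: 20·log₁₀(0.02127) ≈ -33.4 dB.

|G(j2)|_dB ≈ -33.4 dB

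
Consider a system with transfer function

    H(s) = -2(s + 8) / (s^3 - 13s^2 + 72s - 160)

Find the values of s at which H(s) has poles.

The poles are the roots of the denominator s^3 - 13s^2 + 72s - 160 = 0.
Trying s = 5: the polynomial evaluates to 0, so (s - 5) is a factor.
Dividing out leaves s^2 - 8s + 32 = 0.
The quadratic formula then gives s = 4 ± 4j.

s = 4 + 4j, 4 - 4j, 5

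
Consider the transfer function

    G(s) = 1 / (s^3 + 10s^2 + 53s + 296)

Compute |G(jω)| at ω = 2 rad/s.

Substitute s = j2: numerator = 1, denominator = 256 + j98.
|G(j2)| = |1| / |256 + j98| = 1 / 274.12 ≈ 0.003648.

|G(j2)| ≈ 0.003648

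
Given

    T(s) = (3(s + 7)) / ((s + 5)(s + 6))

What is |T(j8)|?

|T(j8)| ≈ 0.3380

Substitute s = j8: numerator = 21 + j24, denominator = -34 + j88.
|T(j8)| = |21 + j24| / |-34 + j88| = 31.890 / 94.340 ≈ 0.3380.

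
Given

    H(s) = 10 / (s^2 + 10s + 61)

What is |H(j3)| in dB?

Substitute s = j3: numerator = 10, denominator = 52 + j30.
|H(j3)| = |10| / |52 + j30| = 10 / 60.033 ≈ 0.1666.
In decibels: 20·log₁₀(0.1666) ≈ -15.6 dB.

|H(j3)|_dB ≈ -15.6 dB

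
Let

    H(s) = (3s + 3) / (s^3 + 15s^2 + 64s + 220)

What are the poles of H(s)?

s = -2 ± 4j, -11

The poles are the roots of the denominator s^3 + 15s^2 + 64s + 220 = 0.
Trying s = -11: the polynomial evaluates to 0, so (s + 11) is a factor.
Dividing out leaves s^2 + 4s + 20 = 0.
The quadratic formula then gives s = -2 ± 4j.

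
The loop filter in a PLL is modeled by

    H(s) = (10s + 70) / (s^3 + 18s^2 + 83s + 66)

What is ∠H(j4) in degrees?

∠H(j4) ≈ -99.89°

At s = j4: numerator = 70 + j40, denominator = -222 + j268.
∠H = ∠num − ∠den = 29.745° − (129.64°) = -99.89°.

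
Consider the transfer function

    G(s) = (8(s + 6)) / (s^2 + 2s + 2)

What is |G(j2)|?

Substitute s = j2: numerator = 48 + j16, denominator = -2 + j4.
|G(j2)| = |48 + j16| / |-2 + j4| = 50.596 / 4.4721 ≈ 11.31.

|G(j2)| ≈ 11.31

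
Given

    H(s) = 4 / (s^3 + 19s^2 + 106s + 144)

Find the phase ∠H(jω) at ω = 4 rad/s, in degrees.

At s = j4: numerator = 4, denominator = -160 + j360.
∠H = ∠num − ∠den = 0° − (113.96°) = -114.0°.

∠H(j4) ≈ -114.0°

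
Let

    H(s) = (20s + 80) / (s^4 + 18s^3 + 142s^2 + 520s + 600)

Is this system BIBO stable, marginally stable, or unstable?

The denominator s^4 + 18s^3 + 142s^2 + 520s + 600 factors as (s + 6)(s + 2)(s^2 + 10s + 50), giving poles at s = -6, -2, -5 ± 5j.
Since all poles lie strictly in the left half-plane, the system is stable.

stable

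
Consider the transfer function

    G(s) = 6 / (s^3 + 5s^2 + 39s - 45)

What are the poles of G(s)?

The poles are the roots of the denominator s^3 + 5s^2 + 39s - 45 = 0.
Trying s = 1: the polynomial evaluates to 0, so (s - 1) is a factor.
Dividing out leaves s^2 + 6s + 45 = 0.
The quadratic formula then gives s = -3 ± 6j.

s = -3 ± 6j, 1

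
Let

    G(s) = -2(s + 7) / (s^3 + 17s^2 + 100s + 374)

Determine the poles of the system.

The poles are the roots of the denominator s^3 + 17s^2 + 100s + 374 = 0.
Trying s = -11: the polynomial evaluates to 0, so (s + 11) is a factor.
Dividing out leaves s^2 + 6s + 34 = 0.
The quadratic formula then gives s = -3 ± 5j.

s = -3 ± 5j, -11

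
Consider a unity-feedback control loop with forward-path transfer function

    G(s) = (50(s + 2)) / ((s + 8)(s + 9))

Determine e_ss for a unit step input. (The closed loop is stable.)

e_ss = 0.4186

G(s) has no poles at the origin.
This is a Type 0 system. Kp = lim_{s→0} G(s) = 100/72 = 25/18.
e_ss = 1/(1 + Kp) = 1/(1 + 25/18) = 18/43 ≈ 0.4186.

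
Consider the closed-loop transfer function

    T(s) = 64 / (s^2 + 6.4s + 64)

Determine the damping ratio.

ζ = 0.4

Compare the denominator to the standard form s^2 + 2ζωₙs + ωₙ².
ωₙ² = 64, so ωₙ = 8 rad/s.
2ζωₙ = 6.4, so ζ = 6.4/(2·8) = 0.4.
With ζ = 0.4 the response is underdamped.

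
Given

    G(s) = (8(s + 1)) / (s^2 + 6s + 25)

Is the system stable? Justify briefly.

stable

The poles can be read from the denominator factors: s = -3 + 4j, -3 - 4j.
Since all poles lie strictly in the left half-plane, the system is stable.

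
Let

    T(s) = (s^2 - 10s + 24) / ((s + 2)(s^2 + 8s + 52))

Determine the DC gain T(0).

T(0) = 3/13 ≈ 0.2308

Set s = 0: T(0) = (24) / (104) = 3/13.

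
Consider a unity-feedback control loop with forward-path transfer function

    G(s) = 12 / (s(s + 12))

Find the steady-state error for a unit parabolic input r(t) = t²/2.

G(s) has one pole at the origin.
This is a Type 1 system; Ka = lim_{s→0} s^2·G(s) = 0, so the steady-state error for a parabola input is infinite.

e_ss = ∞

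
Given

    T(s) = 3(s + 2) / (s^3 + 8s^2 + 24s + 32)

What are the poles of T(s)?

The poles are the roots of the denominator s^3 + 8s^2 + 24s + 32 = 0.
Trying s = -4: the polynomial evaluates to 0, so (s + 4) is a factor.
Dividing out leaves s^2 + 4s + 8 = 0.
The quadratic formula then gives s = -2 ± 2j.

s = -2 + 2j, -2 - 2j, -4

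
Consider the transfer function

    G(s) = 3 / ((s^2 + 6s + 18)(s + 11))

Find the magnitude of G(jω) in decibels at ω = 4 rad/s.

Substitute s = j4: numerator = 3, denominator = -74 + j272.
|G(j4)| = |3| / |-74 + j272| = 3 / 281.89 ≈ 0.01064.
In decibels: 20·log₁₀(0.01064) ≈ -39.5 dB.

|G(j4)|_dB ≈ -39.5 dB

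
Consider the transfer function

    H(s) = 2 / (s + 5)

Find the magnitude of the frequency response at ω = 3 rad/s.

Substitute s = j3: numerator = 2, denominator = 5 + j3.
|H(j3)| = |2| / |5 + j3| = 2 / 5.8310 ≈ 0.3430.

|H(j3)| ≈ 0.3430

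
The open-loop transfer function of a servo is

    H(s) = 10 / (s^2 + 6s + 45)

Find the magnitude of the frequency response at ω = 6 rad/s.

|H(j6)| ≈ 0.2695

Substitute s = j6: numerator = 10, denominator = 9 + j36.
|H(j6)| = |10| / |9 + j36| = 10 / 37.108 ≈ 0.2695.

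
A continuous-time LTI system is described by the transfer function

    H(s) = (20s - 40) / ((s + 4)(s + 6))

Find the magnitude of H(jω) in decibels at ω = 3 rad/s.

|H(j3)|_dB ≈ 6.65 dB

Substitute s = j3: numerator = -40 + j60, denominator = 15 + j30.
|H(j3)| = |-40 + j60| / |15 + j30| = 72.111 / 33.541 ≈ 2.150.
In decibels: 20·log₁₀(2.150) ≈ 6.65 dB.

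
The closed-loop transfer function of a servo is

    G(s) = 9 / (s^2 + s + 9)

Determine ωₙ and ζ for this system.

ωₙ = 3 rad/s, ζ ≈ 0.1667

Compare the denominator to the standard form s^2 + 2ζωₙs + ωₙ².
ωₙ² = 9, so ωₙ = 3 rad/s.
2ζωₙ = 1, so ζ = 1/(2·3) ≈ 0.1667.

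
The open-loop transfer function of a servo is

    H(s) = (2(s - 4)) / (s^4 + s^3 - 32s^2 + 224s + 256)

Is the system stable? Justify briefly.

unstable

The denominator s^4 + s^3 - 32s^2 + 224s + 256 factors as (s + 1)(s + 8)(s^2 - 8s + 32), giving poles at s = -1, -8, 4 ± 4j.
Since the pole(s) at s = 4 + 4j, 4 - 4j lie in the right half-plane, the system is unstable.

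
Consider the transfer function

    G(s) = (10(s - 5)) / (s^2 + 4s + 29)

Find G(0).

At s = 0 each factor (s + a) contributes a and each (s^2 + bs + c) contributes c.
G(0) = 10·(-5) / ((29)) = -50/29 = -50/29.

G(0) = -50/29 ≈ -1.724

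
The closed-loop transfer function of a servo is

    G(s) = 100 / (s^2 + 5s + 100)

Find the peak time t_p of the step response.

Comparing s^2 + 5s + 100 to s^2 + 2ζωₙs + ωₙ²: ωₙ = 10 rad/s and ζ = 5/(2·10) = 0.25.
ζωₙ = 5/2 = 2.5, so ω_d = ωₙ√(1−ζ²) = √(ωₙ² − (ζωₙ)²) = √(100 − 2.5²) = √93.75 ≈ 9.682 rad/s.
t_p = π/ω_d = π/9.682 ≈ 0.3245 s.

t_p ≈ 0.3245 s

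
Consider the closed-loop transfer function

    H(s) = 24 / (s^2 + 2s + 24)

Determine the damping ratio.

Compare the denominator to the standard form s^2 + 2ζωₙs + ωₙ².
ωₙ² = 24, so ωₙ = √24 ≈ 4.899 rad/s.
2ζωₙ = 2, so ζ = 2/(2·√24) ≈ 0.2041.

ζ ≈ 0.2041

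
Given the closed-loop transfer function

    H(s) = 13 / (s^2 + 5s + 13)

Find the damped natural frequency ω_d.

ω_d ≈ 2.598 rad/s

Comparing s^2 + 5s + 13 to s^2 + 2ζωₙs + ωₙ²: ωₙ = √13 ≈ 3.606 rad/s and ζ = 5/(2·√13) ≈ 0.6934.
ζωₙ = 5/2 = 2.5, so ω_d = ωₙ√(1−ζ²) = √(ωₙ² − (ζωₙ)²) = √(13 − 2.5²) = √6.75 ≈ 2.598 rad/s.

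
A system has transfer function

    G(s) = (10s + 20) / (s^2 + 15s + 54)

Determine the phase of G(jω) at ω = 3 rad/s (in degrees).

At s = j3: numerator = 20 + j30, denominator = 45 + j45.
∠G = ∠num − ∠den = 56.310° − (45°) = 11.31°.

∠G(j3) ≈ 11.31°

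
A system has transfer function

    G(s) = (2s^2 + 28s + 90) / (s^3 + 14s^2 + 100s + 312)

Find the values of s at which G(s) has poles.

The poles are the roots of the denominator s^3 + 14s^2 + 100s + 312 = 0.
Trying s = -6: the polynomial evaluates to 0, so (s + 6) is a factor.
Dividing out leaves s^2 + 8s + 52 = 0.
The quadratic formula then gives s = -4 ± 6j.

s = -4 ± 6j, -6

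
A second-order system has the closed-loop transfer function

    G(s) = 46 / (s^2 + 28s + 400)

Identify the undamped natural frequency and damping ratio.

ωₙ = 20 rad/s, ζ = 0.7

Compare the denominator to the standard form s^2 + 2ζωₙs + ωₙ².
ωₙ² = 400, so ωₙ = 20 rad/s.
2ζωₙ = 28, so ζ = 28/(2·20) = 0.7.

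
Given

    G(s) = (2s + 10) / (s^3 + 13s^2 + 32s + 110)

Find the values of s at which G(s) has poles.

The poles are the roots of the denominator s^3 + 13s^2 + 32s + 110 = 0.
Trying s = -11: the polynomial evaluates to 0, so (s + 11) is a factor.
Dividing out leaves s^2 + 2s + 10 = 0.
The quadratic formula then gives s = -1 ± 3j.

s = -1 ± 3j, -11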